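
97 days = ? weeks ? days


13 weeks 6 days

Weeks: 97 ÷ 7 = 13 remainder 6


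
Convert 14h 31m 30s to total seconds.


Hours: 14 × 3600 = 50400
Minutes: 31 × 60 = 1860
Seconds: 30
Total = 50400 + 1860 + 30 = 52290

52290 seconds


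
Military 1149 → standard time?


11:49 AM

Hour: 11
11 < 12 → AM


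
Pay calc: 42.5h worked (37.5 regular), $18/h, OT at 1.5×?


Regular: 37.5h × $18 = $675.00
Overtime: 42.5 - 37.5 = 5.0h
OT pay: 5.0h × $18 × 1.5 = $135.00
Total = $675.00 + $135.00 = $810.00

$810.00


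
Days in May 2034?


Month: May (month 5)
May has 31 days

31 days


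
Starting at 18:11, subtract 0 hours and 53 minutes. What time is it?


17:18

Start: 1091 minutes from midnight
Subtract: 53 minutes
Remaining: 1091 - 53 = 1038
Hours: 17, Minutes: 18


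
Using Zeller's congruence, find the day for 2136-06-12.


Zeller's congruence:
q=12, m=6, k=36, j=21
h = (12 + ⌊13×7/5⌋ + 36 + ⌊36/4⌋ + ⌊21/4⌋ - 2×21) mod 7
= (12 + 18 + 36 + 9 + 5 - 42) mod 7
= 38 mod 7 = 3
h=3 → Tuesday

Tuesday


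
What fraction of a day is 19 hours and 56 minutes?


Total minutes: 19×60 + 56 = 1196
Day = 24×60 = 1440 minutes
Fraction = 1196/1440 ≈ 0.8306
As a percentage: 1196/1440 × 100 ≈ 83.06%

0.8306 (83.06%)


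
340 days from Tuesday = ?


Saturday

Start: Tuesday (index 1)
(1 + 340) mod 7
= 341 mod 7
= 5
Index 5 → Saturday


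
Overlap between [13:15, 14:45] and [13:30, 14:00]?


Meeting A: 795-885 (in minutes from midnight)
Meeting B: 810-840
Overlap start = max(795, 810) = 810
Overlap end = min(885, 840) = 840
Overlap = max(0, 840 - 810) = 30 min

30 minutes


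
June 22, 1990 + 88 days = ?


September 18, 1990

Start: June 22, 1990
Add 88 days
June 22 → July 1: 30 - 22 + 1 = 9 days (88 - 9 = 79 left)
July 1 → August 1: 31 - 1 + 1 = 31 days (79 - 31 = 48 left)
August 1 → September 1: 31 - 1 + 1 = 31 days (48 - 31 = 17 left)
September 1 + 17 = September 18, 1990


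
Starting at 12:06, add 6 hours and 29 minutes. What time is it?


Start: 726 minutes from midnight
Add: 389 minutes
Total: 1115 minutes
Hours: 1115 ÷ 60 = 18 remainder 35

18:35


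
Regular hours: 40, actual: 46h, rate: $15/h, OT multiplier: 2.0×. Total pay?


Regular: 40h × $15 = $600.00
Overtime: 46 - 40 = 6h
OT pay: 6h × $15 × 2.0 = $180.00
Total = $600.00 + $180.00 = $780.00

$780.00


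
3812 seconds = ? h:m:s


Hours: 3812 ÷ 3600 = 1 remainder 212
Minutes: 212 ÷ 60 = 3 remainder 32
Seconds: 32

1h 3m 32s


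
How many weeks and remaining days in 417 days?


59 weeks 4 days

Weeks: 417 ÷ 7 = 59 remainder 4


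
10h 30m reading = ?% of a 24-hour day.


Time: 630 minutes
Day: 1440 minutes
Percentage = (630/1440) × 100 ≈ 43.8%

43.8%


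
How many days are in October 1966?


Month: October (month 10)
October has 31 days

31 days


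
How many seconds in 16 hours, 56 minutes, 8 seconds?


60968 seconds

Hours: 16 × 3600 = 57600
Minutes: 56 × 60 = 3360
Seconds: 8
Total = 57600 + 3360 + 8 = 60968


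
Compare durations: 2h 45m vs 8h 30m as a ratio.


Duration 1: 165 minutes
Duration 2: 510 minutes
Ratio = 165:510
GCD = 15
Simplified = 11:34
As a decimal: 11/34 ≈ 0.32

11:34 (0.32)


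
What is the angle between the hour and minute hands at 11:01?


35.5°

Hour hand = 11×30 + 1×0.5 = 330.5°
Minute hand = 1×6 = 6°
Difference = |330.5 - 6| = 324.5°
Since > 180°: 360 - 324.5 = 35.5°


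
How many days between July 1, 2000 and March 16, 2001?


258 days

From July 1, 2000 to March 16, 2001
Rest of July 2000: 31 - 1 = 30
Full months: August 31, September 30, October 31, November 30, December 31, January 31, February 2001 28
Days into March 2001: 16
Total = 30 + 31 + 30 + 31 + 30 + 31 + 31 + 28 + 16 = 258 days


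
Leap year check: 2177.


Rules: divisible by 4 AND (not by 100 OR by 400)
2177 ÷ 4 = 544 remainder 1 → not divisible by 4
Not divisible by 4 → not a leap year

No


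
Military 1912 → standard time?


Hour: 19
19 - 12 = 7 → PM

7:12 PM


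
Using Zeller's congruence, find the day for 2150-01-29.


Zeller's congruence:
q=29, m=13, k=49, j=21
h = (29 + ⌊13×14/5⌋ + 49 + ⌊49/4⌋ + ⌊21/4⌋ - 2×21) mod 7
= (29 + 36 + 49 + 12 + 5 - 42) mod 7
= 89 mod 7 = 5
h=5 → Thursday

Thursday


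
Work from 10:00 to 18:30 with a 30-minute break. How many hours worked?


8h 0m (480 minutes)

Total time = (18×60+30) - (10×60+0)
= 1110 - 600 = 510 min
Minus break: 510 - 30 = 480 min
= 8h 0m


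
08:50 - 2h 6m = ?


06:44

Start: 530 minutes from midnight
Subtract: 126 minutes
Remaining: 530 - 126 = 404
Hours: 6, Minutes: 44


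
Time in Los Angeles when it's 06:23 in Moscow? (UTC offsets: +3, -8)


Time difference = UTC-8 - UTC+3 = -11 hours
New hour = (6 -11) mod 24
= -5 mod 24 = 19
Minutes unchanged → 19:23; -5 < 0 → previous day

19:23 (previous day)


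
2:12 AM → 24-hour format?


Input: 2:12 AM
AM hour stays: 2

02:12


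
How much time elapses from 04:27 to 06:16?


End time in minutes: 6×60 + 16 = 376
Start time in minutes: 4×60 + 27 = 267
Difference = 376 - 267 = 109 minutes
= 1 hours 49 minutes

1h 49m


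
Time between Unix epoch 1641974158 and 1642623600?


Difference = 1642623600 - 1641974158 = 649442 seconds
In hours: 649442 / 3600 ≈ 180.4
In days: 649442 / 86400 ≈ 7.52

649442 seconds (180.4 hours / 7.52 days)


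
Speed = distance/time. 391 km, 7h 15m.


53.9 km/h

Distance: 391 km
Time: 7h 15m = 435 min = 435/60 = 29/4 hours
Speed = 391 ÷ (29/4) = 391 × 4 / 29 = 1564/29 ≈ 53.9 km/h


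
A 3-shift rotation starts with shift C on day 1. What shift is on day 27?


Shift B

Shifts: A, B, C
Start: C (index 2)
Day 27: (2 + 27 - 1) mod 3
= 28 mod 3
= 1
Index 1 → shift B


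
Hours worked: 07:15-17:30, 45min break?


9h 30m (570 minutes)

Total time = (17×60+30) - (7×60+15)
= 1050 - 435 = 615 min
Minus break: 615 - 45 = 570 min
= 9h 30m


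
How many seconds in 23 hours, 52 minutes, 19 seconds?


Hours: 23 × 3600 = 82800
Minutes: 52 × 60 = 3120
Seconds: 19
Total = 82800 + 3120 + 19 = 85939

85939 seconds


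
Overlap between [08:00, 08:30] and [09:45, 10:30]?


Meeting A: 480-510 (in minutes from midnight)
Meeting B: 585-630
Overlap start = max(480, 585) = 585
Overlap end = min(510, 630) = 510
Overlap = max(0, 510 - 585) = 0 min

0 minutes


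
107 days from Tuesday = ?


Start: Tuesday (index 1)
(1 + 107) mod 7
= 108 mod 7
= 3
Index 3 → Thursday

Thursday


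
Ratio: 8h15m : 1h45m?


Duration 1: 495 minutes
Duration 2: 105 minutes
Ratio = 495:105
GCD = 15
Simplified = 33:7
As a decimal: 33/7 ≈ 4.71

33:7 (4.71)


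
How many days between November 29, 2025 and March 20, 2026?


From November 29, 2025 to March 20, 2026
Rest of November 2025: 30 - 29 = 1
Full months: December 31, January 31, February 2026 28
Days into March 2026: 20
Total = 1 + 31 + 31 + 28 + 20 = 111 days

111 days


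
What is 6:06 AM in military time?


06:06

Input: 6:06 AM
AM hour stays: 6


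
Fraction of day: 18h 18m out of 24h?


0.7625 (76.25%)

Total minutes: 18×60 + 18 = 1098
Day = 24×60 = 1440 minutes
Fraction = 1098/1440 = 0.7625
As a percentage: 1098/1440 × 100 = 76.25%


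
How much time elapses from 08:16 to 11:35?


3h 19m

End time in minutes: 11×60 + 35 = 695
Start time in minutes: 8×60 + 16 = 496
Difference = 695 - 496 = 199 minutes
= 3 hours 19 minutes


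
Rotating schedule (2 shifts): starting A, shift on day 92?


Shift B

Shifts: A, B
Start: A (index 0)
Day 92: (0 + 92 - 1) mod 2
= 91 mod 2
= 1
Index 1 → shift B


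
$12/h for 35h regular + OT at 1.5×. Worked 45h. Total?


Regular: 35h × $12 = $420.00
Overtime: 45 - 35 = 10h
OT pay: 10h × $12 × 1.5 = $180.00
Total = $420.00 + $180.00 = $600.00

$600.00


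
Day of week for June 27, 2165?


Zeller's congruence:
q=27, m=6, k=65, j=21
h = (27 + ⌊13×7/5⌋ + 65 + ⌊65/4⌋ + ⌊21/4⌋ - 2×21) mod 7
= (27 + 18 + 65 + 16 + 5 - 42) mod 7
= 89 mod 7 = 5
h=5 → Thursday

Thursday


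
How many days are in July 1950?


Month: July (month 7)
July has 31 days

31 days


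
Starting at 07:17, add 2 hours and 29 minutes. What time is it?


09:46

Start: 437 minutes from midnight
Add: 149 minutes
Total: 586 minutes
Hours: 586 ÷ 60 = 9 remainder 46


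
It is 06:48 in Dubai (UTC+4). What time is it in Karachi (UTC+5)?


Time difference = UTC+5 - UTC+4 = +1 hours
New hour = (6 + 1) mod 24
= 7 mod 24 = 7
Minutes unchanged → 07:48

07:48


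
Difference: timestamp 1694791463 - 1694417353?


374110 seconds (103.9 hours / 4.33 days)

Difference = 1694791463 - 1694417353 = 374110 seconds
In hours: 374110 / 3600 ≈ 103.9
In days: 374110 / 86400 ≈ 4.33


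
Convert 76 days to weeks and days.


Weeks: 76 ÷ 7 = 10 remainder 6

10 weeks 6 days


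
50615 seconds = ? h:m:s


14h 3m 35s

Hours: 50615 ÷ 3600 = 14 remainder 215
Minutes: 215 ÷ 60 = 3 remainder 35
Seconds: 35


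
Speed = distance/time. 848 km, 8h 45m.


Distance: 848 km
Time: 8h 45m = 525 min = 525/60 = 35/4 hours
Speed = 848 ÷ (35/4) = 848 × 4 / 35 = 3392/35 ≈ 96.9 km/h

96.9 km/h


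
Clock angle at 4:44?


Hour hand = 4×30 + 44×0.5 = 142.0°
Minute hand = 44×6 = 264°
Difference = |142.0 - 264| = 122.0°

122.0°


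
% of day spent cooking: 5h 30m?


22.9%

Time: 330 minutes
Day: 1440 minutes
Percentage = (330/1440) × 100 ≈ 22.9%


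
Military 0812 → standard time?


8:12 AM

Hour: 8
8 < 12 → AM


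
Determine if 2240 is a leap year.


Rules: divisible by 4 AND (not by 100 OR by 400)
2240 ÷ 4 = 560 exactly → divisible by 4
2240 ÷ 100 = 22 remainder 40 → not divisible by 100
Divisible by 4 but not by 100 → leap year

Yes


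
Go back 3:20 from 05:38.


02:18

Start: 338 minutes from midnight
Subtract: 200 minutes
Remaining: 338 - 200 = 138
Hours: 2, Minutes: 18


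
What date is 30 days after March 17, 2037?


Start: March 17, 2037
Add 30 days
March 17 → April 1: 31 - 17 + 1 = 15 days (30 - 15 = 15 left)
April 1 + 15 = April 16, 2037

April 16, 2037


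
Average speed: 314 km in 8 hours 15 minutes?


38.1 km/h

Distance: 314 km
Time: 8h 15m = 495 min = 495/60 = 33/4 hours
Speed = 314 ÷ (33/4) = 314 × 4 / 33 = 1256/33 ≈ 38.1 km/h


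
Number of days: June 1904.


Month: June (month 6)
June has 30 days

30 days


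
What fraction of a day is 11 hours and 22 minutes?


0.4736 (47.36%)

Total minutes: 11×60 + 22 = 682
Day = 24×60 = 1440 minutes
Fraction = 682/1440 ≈ 0.4736
As a percentage: 682/1440 × 100 ≈ 47.36%


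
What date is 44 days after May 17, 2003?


Start: May 17, 2003
Add 44 days
May 17 → June 1: 31 - 17 + 1 = 15 days (44 - 15 = 29 left)
June 1 + 29 = June 30, 2003

June 30, 2003


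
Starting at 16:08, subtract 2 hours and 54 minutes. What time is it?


Start: 968 minutes from midnight
Subtract: 174 minutes
Remaining: 968 - 174 = 794
Hours: 13, Minutes: 14

13:14


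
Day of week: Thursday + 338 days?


Start: Thursday (index 3)
(3 + 338) mod 7
= 341 mod 7
= 5
Index 5 → Saturday

Saturday


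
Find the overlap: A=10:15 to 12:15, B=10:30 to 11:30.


60 minutes

Meeting A: 615-735 (in minutes from midnight)
Meeting B: 630-690
Overlap start = max(615, 630) = 630
Overlap end = min(735, 690) = 690
Overlap = max(0, 690 - 630) = 60 min


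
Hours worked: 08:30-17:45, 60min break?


Total time = (17×60+45) - (8×60+30)
= 1065 - 510 = 555 min
Minus break: 555 - 60 = 495 min
= 8h 15m

8h 15m (495 minutes)


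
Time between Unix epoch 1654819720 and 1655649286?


829566 seconds (230.4 hours / 9.60 days)

Difference = 1655649286 - 1654819720 = 829566 seconds
In hours: 829566 / 3600 ≈ 230.4
In days: 829566 / 86400 ≈ 9.60


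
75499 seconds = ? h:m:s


20h 58m 19s

Hours: 75499 ÷ 3600 = 20 remainder 3499
Minutes: 3499 ÷ 60 = 58 remainder 19
Seconds: 19


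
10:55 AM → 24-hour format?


Input: 10:55 AM
AM hour stays: 10

10:55


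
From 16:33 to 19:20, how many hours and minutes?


2h 47m

End time in minutes: 19×60 + 20 = 1160
Start time in minutes: 16×60 + 33 = 993
Difference = 1160 - 993 = 167 minutes
= 2 hours 47 minutes


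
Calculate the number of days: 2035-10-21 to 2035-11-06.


16 days

From October 21, 2035 to November 6, 2035
Rest of October 2035: 31 - 21 = 10
Days into November 2035: 6
Total = 10 + 6 = 16 days


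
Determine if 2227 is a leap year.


No

Rules: divisible by 4 AND (not by 100 OR by 400)
2227 ÷ 4 = 556 remainder 3 → not divisible by 4
Not divisible by 4 → not a leap year


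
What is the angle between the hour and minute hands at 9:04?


112.0°

Hour hand = 9×30 + 4×0.5 = 272.0°
Minute hand = 4×6 = 24°
Difference = |272.0 - 24| = 248.0°
Since > 180°: 360 - 248.0 = 112.0°


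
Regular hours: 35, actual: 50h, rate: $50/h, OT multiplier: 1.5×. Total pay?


Regular: 35h × $50 = $1750.00
Overtime: 50 - 35 = 15h
OT pay: 15h × $50 × 1.5 = $1125.00
Total = $1750.00 + $1125.00 = $2875.00

$2875.00


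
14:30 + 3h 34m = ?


18:04

Start: 870 minutes from midnight
Add: 214 minutes
Total: 1084 minutes
Hours: 1084 ÷ 60 = 18 remainder 4


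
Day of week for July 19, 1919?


Saturday

Zeller's congruence:
q=19, m=7, k=19, j=19
h = (19 + ⌊13×8/5⌋ + 19 + ⌊19/4⌋ + ⌊19/4⌋ - 2×19) mod 7
= (19 + 20 + 19 + 4 + 4 - 38) mod 7
= 28 mod 7 = 0
h=0 → Saturday


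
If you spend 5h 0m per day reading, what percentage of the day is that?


Time: 300 minutes
Day: 1440 minutes
Percentage = (300/1440) × 100 ≈ 20.8%

20.8%


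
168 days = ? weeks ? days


24 weeks 0 days

Weeks: 168 ÷ 7 = 24 remainder 0


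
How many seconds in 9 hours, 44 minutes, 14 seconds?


35054 seconds

Hours: 9 × 3600 = 32400
Minutes: 44 × 60 = 2640
Seconds: 14
Total = 32400 + 2640 + 14 = 35054


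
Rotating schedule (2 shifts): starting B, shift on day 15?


Shifts: A, B
Start: B (index 1)
Day 15: (1 + 15 - 1) mod 2
= 15 mod 2
= 1
Index 1 → shift B

Shift B


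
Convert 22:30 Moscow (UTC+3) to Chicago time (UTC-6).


Time difference = UTC-6 - UTC+3 = -9 hours
New hour = (22 -9) mod 24
= 13 mod 24 = 13
Minutes unchanged → 13:30

13:30


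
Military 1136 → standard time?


Hour: 11
11 < 12 → AM

11:36 AM


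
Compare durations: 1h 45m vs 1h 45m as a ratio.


Duration 1: 105 minutes
Duration 2: 105 minutes
Ratio = 105:105
GCD = 105
Simplified = 1:1
As a decimal: 1/1 = 1.00

1:1 (1.00)


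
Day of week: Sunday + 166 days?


Friday

Start: Sunday (index 6)
(6 + 166) mod 7
= 172 mod 7
= 4
Index 4 → Friday


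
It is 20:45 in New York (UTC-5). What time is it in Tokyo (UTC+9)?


10:45 (next day)

Time difference = UTC+9 - UTC-5 = +14 hours
New hour = (20 + 14) mod 24
= 34 mod 24 = 10
Minutes unchanged → 10:45; 34 ≥ 24 → next day


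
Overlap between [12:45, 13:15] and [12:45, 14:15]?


30 minutes

Meeting A: 765-795 (in minutes from midnight)
Meeting B: 765-855
Overlap start = max(765, 765) = 765
Overlap end = min(795, 855) = 795
Overlap = max(0, 795 - 765) = 30 min


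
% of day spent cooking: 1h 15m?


Time: 75 minutes
Day: 1440 minutes
Percentage = (75/1440) × 100 ≈ 5.2%

5.2%


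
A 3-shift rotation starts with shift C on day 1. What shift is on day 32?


Shift A

Shifts: A, B, C
Start: C (index 2)
Day 32: (2 + 32 - 1) mod 3
= 33 mod 3
= 0
Index 0 → shift A


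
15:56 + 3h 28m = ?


Start: 956 minutes from midnight
Add: 208 minutes
Total: 1164 minutes
Hours: 1164 ÷ 60 = 19 remainder 24

19:24


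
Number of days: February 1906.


Month: February (month 2)
February: 28 or 29 (leap year)
1906 leap year? No

28 days


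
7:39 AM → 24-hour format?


Input: 7:39 AM
AM hour stays: 7

07:39


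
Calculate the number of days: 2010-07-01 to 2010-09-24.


From July 1, 2010 to September 24, 2010
Rest of July 2010: 31 - 1 = 30
Full months: August 31
Days into September 2010: 24
Total = 30 + 31 + 24 = 85 days

85 days


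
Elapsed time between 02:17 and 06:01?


3h 44m

End time in minutes: 6×60 + 1 = 361
Start time in minutes: 2×60 + 17 = 137
Difference = 361 - 137 = 224 minutes
= 3 hours 44 minutes


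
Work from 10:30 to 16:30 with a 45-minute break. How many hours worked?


5h 15m (315 minutes)

Total time = (16×60+30) - (10×60+30)
= 990 - 630 = 360 min
Minus break: 360 - 45 = 315 min
= 5h 15m


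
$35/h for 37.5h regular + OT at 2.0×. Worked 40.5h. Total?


Regular: 37.5h × $35 = $1312.50
Overtime: 40.5 - 37.5 = 3.0h
OT pay: 3.0h × $35 × 2.0 = $210.00
Total = $1312.50 + $210.00 = $1522.50

$1522.50


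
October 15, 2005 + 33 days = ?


November 17, 2005

Start: October 15, 2005
Add 33 days
October 15 → November 1: 31 - 15 + 1 = 17 days (33 - 17 = 16 left)
November 1 + 16 = November 17, 2005


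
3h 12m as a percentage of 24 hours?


Total minutes: 3×60 + 12 = 192
Day = 24×60 = 1440 minutes
Fraction = 192/1440 ≈ 0.1333
As a percentage: 192/1440 × 100 ≈ 13.33%

0.1333 (13.33%)


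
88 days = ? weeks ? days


12 weeks 4 days

Weeks: 88 ÷ 7 = 12 remainder 4


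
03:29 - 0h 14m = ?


Start: 209 minutes from midnight
Subtract: 14 minutes
Remaining: 209 - 14 = 195
Hours: 3, Minutes: 15

03:15


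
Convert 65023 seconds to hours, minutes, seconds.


Hours: 65023 ÷ 3600 = 18 remainder 223
Minutes: 223 ÷ 60 = 3 remainder 43
Seconds: 43

18h 3m 43s


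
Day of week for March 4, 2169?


Saturday

Zeller's congruence:
q=4, m=3, k=69, j=21
h = (4 + ⌊13×4/5⌋ + 69 + ⌊69/4⌋ + ⌊21/4⌋ - 2×21) mod 7
= (4 + 10 + 69 + 17 + 5 - 42) mod 7
= 63 mod 7 = 0
h=0 → Saturday


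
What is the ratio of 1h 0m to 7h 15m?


Duration 1: 60 minutes
Duration 2: 435 minutes
Ratio = 60:435
GCD = 15
Simplified = 4:29
As a decimal: 4/29 ≈ 0.14

4:29 (0.14)


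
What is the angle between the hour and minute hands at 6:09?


Hour hand = 6×30 + 9×0.5 = 184.5°
Minute hand = 9×6 = 54°
Difference = |184.5 - 54| = 130.5°

130.5°


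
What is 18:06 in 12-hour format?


6:06 PM

Hour: 18
18 - 12 = 6 → PM


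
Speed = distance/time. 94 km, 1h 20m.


Distance: 94 km
Time: 1h 20m = 80 min = 80/60 = 4/3 hours
Speed = 94 ÷ (4/3) = 94 × 3 / 4 = 282/4 = 70.5 km/h

70.5 km/h


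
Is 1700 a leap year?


No

Rules: divisible by 4 AND (not by 100 OR by 400)
1700 ÷ 4 = 425 exactly → divisible by 4
1700 ÷ 100 = 17 exactly → divisible by 100
1700 ÷ 400 = 4 remainder 100 → not divisible by 400
Divisible by 100 but not by 400 → not a leap year


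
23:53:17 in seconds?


85997 seconds

Hours: 23 × 3600 = 82800
Minutes: 53 × 60 = 3180
Seconds: 17
Total = 82800 + 3180 + 17 = 85997


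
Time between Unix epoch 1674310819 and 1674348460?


Difference = 1674348460 - 1674310819 = 37641 seconds
In hours: 37641 / 3600 ≈ 10.5
In days: 37641 / 86400 ≈ 0.44

37641 seconds (10.5 hours / 0.44 days)


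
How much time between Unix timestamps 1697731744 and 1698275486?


Difference = 1698275486 - 1697731744 = 543742 seconds
In hours: 543742 / 3600 ≈ 151.0
In days: 543742 / 86400 ≈ 6.29

543742 seconds (151.0 hours / 6.29 days)


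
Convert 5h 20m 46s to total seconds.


Hours: 5 × 3600 = 18000
Minutes: 20 × 60 = 1200
Seconds: 46
Total = 18000 + 1200 + 46 = 19246

19246 seconds


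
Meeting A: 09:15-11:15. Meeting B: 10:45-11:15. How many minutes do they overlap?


Meeting A: 555-675 (in minutes from midnight)
Meeting B: 645-675
Overlap start = max(555, 645) = 645
Overlap end = min(675, 675) = 675
Overlap = max(0, 675 - 645) = 30 min

30 minutes


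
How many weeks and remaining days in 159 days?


22 weeks 5 days

Weeks: 159 ÷ 7 = 22 remainder 5


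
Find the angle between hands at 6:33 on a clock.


1.5°

Hour hand = 6×30 + 33×0.5 = 196.5°
Minute hand = 33×6 = 198°
Difference = |196.5 - 198| = 1.5°


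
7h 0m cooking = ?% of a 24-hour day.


29.2%

Time: 420 minutes
Day: 1440 minutes
Percentage = (420/1440) × 100 ≈ 29.2%


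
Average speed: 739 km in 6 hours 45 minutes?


109.5 km/h

Distance: 739 km
Time: 6h 45m = 405 min = 405/60 = 27/4 hours
Speed = 739 ÷ (27/4) = 739 × 4 / 27 = 2956/27 ≈ 109.5 km/h


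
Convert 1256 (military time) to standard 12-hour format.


Hour: 12
12 → 12 PM (noon)

12:56 PM


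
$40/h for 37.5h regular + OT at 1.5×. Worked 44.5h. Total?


$1920.00

Regular: 37.5h × $40 = $1500.00
Overtime: 44.5 - 37.5 = 7.0h
OT pay: 7.0h × $40 × 1.5 = $420.00
Total = $1500.00 + $420.00 = $1920.00


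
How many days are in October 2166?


31 days

Month: October (month 10)
October has 31 days


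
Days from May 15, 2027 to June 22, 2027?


From May 15, 2027 to June 22, 2027
Rest of May 2027: 31 - 15 = 16
Days into June 2027: 22
Total = 16 + 22 = 38 days

38 days


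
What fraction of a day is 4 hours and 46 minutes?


Total minutes: 4×60 + 46 = 286
Day = 24×60 = 1440 minutes
Fraction = 286/1440 ≈ 0.1986
As a percentage: 286/1440 × 100 ≈ 19.86%

0.1986 (19.86%)


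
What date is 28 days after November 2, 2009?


Start: November 2, 2009
Add 28 days
November 2 + 28 = November 30, 2009

November 30, 2009


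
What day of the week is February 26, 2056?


Zeller's congruence:
q=26, m=14, k=55, j=20
h = (26 + ⌊13×15/5⌋ + 55 + ⌊55/4⌋ + ⌊20/4⌋ - 2×20) mod 7
= (26 + 39 + 55 + 13 + 5 - 40) mod 7
= 98 mod 7 = 0
h=0 → Saturday

Saturday


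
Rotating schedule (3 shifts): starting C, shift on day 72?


Shifts: A, B, C
Start: C (index 2)
Day 72: (2 + 72 - 1) mod 3
= 73 mod 3
= 1
Index 1 → shift B

Shift B


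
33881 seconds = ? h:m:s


Hours: 33881 ÷ 3600 = 9 remainder 1481
Minutes: 1481 ÷ 60 = 24 remainder 41
Seconds: 41

9h 24m 41s


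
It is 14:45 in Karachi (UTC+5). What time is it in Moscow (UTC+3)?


12:45

Time difference = UTC+3 - UTC+5 = -2 hours
New hour = (14 -2) mod 24
= 12 mod 24 = 12
Minutes unchanged → 12:45


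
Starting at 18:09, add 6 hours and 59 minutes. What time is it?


01:08 (next day)

Start: 1089 minutes from midnight
Add: 419 minutes
Total: 1508 minutes
Hours: 1508 ÷ 60 = 25 remainder 8
25 ≥ 24 → 25 - 24 = 1 (next day)


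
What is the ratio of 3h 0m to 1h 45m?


12:7 (1.71)

Duration 1: 180 minutes
Duration 2: 105 minutes
Ratio = 180:105
GCD = 15
Simplified = 12:7
As a decimal: 12/7 ≈ 1.71


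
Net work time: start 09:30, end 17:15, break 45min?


Total time = (17×60+15) - (9×60+30)
= 1035 - 570 = 465 min
Minus break: 465 - 45 = 420 min
= 7h 0m

7h 0m (420 minutes)


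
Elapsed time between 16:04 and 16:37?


0h 33m

End time in minutes: 16×60 + 37 = 997
Start time in minutes: 16×60 + 4 = 964
Difference = 997 - 964 = 33 minutes
= 0 hours 33 minutes


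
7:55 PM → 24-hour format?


19:55

Input: 7:55 PM
PM: 7 + 12 = 19


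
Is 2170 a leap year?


Rules: divisible by 4 AND (not by 100 OR by 400)
2170 ÷ 4 = 542 remainder 2 → not divisible by 4
Not divisible by 4 → not a leap year

No


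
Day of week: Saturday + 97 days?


Friday

Start: Saturday (index 5)
(5 + 97) mod 7
= 102 mod 7
= 4
Index 4 → Friday


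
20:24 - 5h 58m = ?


14:26

Start: 1224 minutes from midnight
Subtract: 358 minutes
Remaining: 1224 - 358 = 866
Hours: 14, Minutes: 26


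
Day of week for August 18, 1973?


Zeller's congruence:
q=18, m=8, k=73, j=19
h = (18 + ⌊13×9/5⌋ + 73 + ⌊73/4⌋ + ⌊19/4⌋ - 2×19) mod 7
= (18 + 23 + 73 + 18 + 4 - 38) mod 7
= 98 mod 7 = 0
h=0 → Saturday

Saturday


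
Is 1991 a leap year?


No

Rules: divisible by 4 AND (not by 100 OR by 400)
1991 ÷ 4 = 497 remainder 3 → not divisible by 4
Not divisible by 4 → not a leap year


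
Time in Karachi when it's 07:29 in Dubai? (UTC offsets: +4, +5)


08:29

Time difference = UTC+5 - UTC+4 = +1 hours
New hour = (7 + 1) mod 24
= 8 mod 24 = 8
Minutes unchanged → 08:29


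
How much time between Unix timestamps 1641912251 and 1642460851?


548600 seconds (152.4 hours / 6.35 days)

Difference = 1642460851 - 1641912251 = 548600 seconds
In hours: 548600 / 3600 ≈ 152.4
In days: 548600 / 86400 ≈ 6.35


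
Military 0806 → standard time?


Hour: 8
8 < 12 → AM

8:06 AM


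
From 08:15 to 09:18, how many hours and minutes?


1h 3m

End time in minutes: 9×60 + 18 = 558
Start time in minutes: 8×60 + 15 = 495
Difference = 558 - 495 = 63 minutes
= 1 hours 3 minutes


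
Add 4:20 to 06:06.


Start: 366 minutes from midnight
Add: 260 minutes
Total: 626 minutes
Hours: 626 ÷ 60 = 10 remainder 26

10:26


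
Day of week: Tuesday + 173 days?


Start: Tuesday (index 1)
(1 + 173) mod 7
= 174 mod 7
= 6
Index 6 → Sunday

Sunday


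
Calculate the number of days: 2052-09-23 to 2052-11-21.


From September 23, 2052 to November 21, 2052
Rest of September 2052: 30 - 23 = 7
Full months: October 31
Days into November 2052: 21
Total = 7 + 31 + 21 = 59 days

59 days


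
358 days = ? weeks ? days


51 weeks 1 days

Weeks: 358 ÷ 7 = 51 remainder 1


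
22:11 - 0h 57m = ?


Start: 1331 minutes from midnight
Subtract: 57 minutes
Remaining: 1331 - 57 = 1274
Hours: 21, Minutes: 14

21:14


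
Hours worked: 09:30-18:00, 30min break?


Total time = (18×60+0) - (9×60+30)
= 1080 - 570 = 510 min
Minus break: 510 - 30 = 480 min
= 8h 0m

8h 0m (480 minutes)


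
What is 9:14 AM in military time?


Input: 9:14 AM
AM hour stays: 9

09:14


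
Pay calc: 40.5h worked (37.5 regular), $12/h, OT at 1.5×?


$504.00

Regular: 37.5h × $12 = $450.00
Overtime: 40.5 - 37.5 = 3.0h
OT pay: 3.0h × $12 × 1.5 = $54.00
Total = $450.00 + $54.00 = $504.00


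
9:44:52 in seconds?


Hours: 9 × 3600 = 32400
Minutes: 44 × 60 = 2640
Seconds: 52
Total = 32400 + 2640 + 52 = 35092

35092 seconds


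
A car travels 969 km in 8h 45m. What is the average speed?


Distance: 969 km
Time: 8h 45m = 525 min = 525/60 = 35/4 hours
Speed = 969 ÷ (35/4) = 969 × 4 / 35 = 3876/35 ≈ 110.7 km/h

110.7 km/h


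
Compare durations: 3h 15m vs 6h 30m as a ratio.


1:2 (0.50)

Duration 1: 195 minutes
Duration 2: 390 minutes
Ratio = 195:390
GCD = 195
Simplified = 1:2
As a decimal: 1/2 = 0.50


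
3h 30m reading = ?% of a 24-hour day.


14.6%

Time: 210 minutes
Day: 1440 minutes
Percentage = (210/1440) × 100 ≈ 14.6%


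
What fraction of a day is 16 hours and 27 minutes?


0.6854 (68.54%)

Total minutes: 16×60 + 27 = 987
Day = 24×60 = 1440 minutes
Fraction = 987/1440 ≈ 0.6854
As a percentage: 987/1440 × 100 ≈ 68.54%


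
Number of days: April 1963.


Month: April (month 4)
April has 30 days

30 days


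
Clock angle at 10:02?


71.0°

Hour hand = 10×30 + 2×0.5 = 301.0°
Minute hand = 2×6 = 12°
Difference = |301.0 - 12| = 289.0°
Since > 180°: 360 - 289.0 = 71.0°


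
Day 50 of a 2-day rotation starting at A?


Shifts: A, B
Start: A (index 0)
Day 50: (0 + 50 - 1) mod 2
= 49 mod 2
= 1
Index 1 → shift B

Shift B


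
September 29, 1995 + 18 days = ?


Start: September 29, 1995
Add 18 days
September 29 → October 1: 30 - 29 + 1 = 2 days (18 - 2 = 16 left)
October 1 + 16 = October 17, 1995

October 17, 1995


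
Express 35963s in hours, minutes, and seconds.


9h 59m 23s

Hours: 35963 ÷ 3600 = 9 remainder 3563
Minutes: 3563 ÷ 60 = 59 remainder 23
Seconds: 23


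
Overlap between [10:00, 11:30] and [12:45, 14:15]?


Meeting A: 600-690 (in minutes from midnight)
Meeting B: 765-855
Overlap start = max(600, 765) = 765
Overlap end = min(690, 855) = 690
Overlap = max(0, 690 - 765) = 0 min

0 minutes


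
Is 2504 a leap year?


Yes

Rules: divisible by 4 AND (not by 100 OR by 400)
2504 ÷ 4 = 626 exactly → divisible by 4
2504 ÷ 100 = 25 remainder 4 → not divisible by 100
Divisible by 4 but not by 100 → leap year


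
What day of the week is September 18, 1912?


Zeller's congruence:
q=18, m=9, k=12, j=19
h = (18 + ⌊13×10/5⌋ + 12 + ⌊12/4⌋ + ⌊19/4⌋ - 2×19) mod 7
= (18 + 26 + 12 + 3 + 4 - 38) mod 7
= 25 mod 7 = 4
h=4 → Wednesday

Wednesday


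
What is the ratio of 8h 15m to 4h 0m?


Duration 1: 495 minutes
Duration 2: 240 minutes
Ratio = 495:240
GCD = 15
Simplified = 33:16
As a decimal: 33/16 ≈ 2.06

33:16 (2.06)


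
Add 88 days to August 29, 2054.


Start: August 29, 2054
Add 88 days
August 29 → September 1: 31 - 29 + 1 = 3 days (88 - 3 = 85 left)
September 1 → October 1: 30 - 1 + 1 = 30 days (85 - 30 = 55 left)
October 1 → November 1: 31 - 1 + 1 = 31 days (55 - 31 = 24 left)
November 1 + 24 = November 25, 2054

November 25, 2054


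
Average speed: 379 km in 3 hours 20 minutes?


113.7 km/h

Distance: 379 km
Time: 3h 20m = 200 min = 200/60 = 10/3 hours
Speed = 379 ÷ (10/3) = 379 × 3 / 10 = 1137/10 = 113.7 km/h


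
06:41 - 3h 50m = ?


Start: 401 minutes from midnight
Subtract: 230 minutes
Remaining: 401 - 230 = 171
Hours: 2, Minutes: 51

02:51


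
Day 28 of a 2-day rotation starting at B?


Shifts: A, B
Start: B (index 1)
Day 28: (1 + 28 - 1) mod 2
= 28 mod 2
= 0
Index 0 → shift A

Shift A


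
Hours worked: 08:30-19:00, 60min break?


9h 30m (570 minutes)

Total time = (19×60+0) - (8×60+30)
= 1140 - 510 = 630 min
Minus break: 630 - 60 = 570 min
= 9h 30m


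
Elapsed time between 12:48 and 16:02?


End time in minutes: 16×60 + 2 = 962
Start time in minutes: 12×60 + 48 = 768
Difference = 962 - 768 = 194 minutes
= 3 hours 14 minutes

3h 14m


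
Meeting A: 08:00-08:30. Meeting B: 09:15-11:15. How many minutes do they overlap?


Meeting A: 480-510 (in minutes from midnight)
Meeting B: 555-675
Overlap start = max(480, 555) = 555
Overlap end = min(510, 675) = 510
Overlap = max(0, 510 - 555) = 0 min

0 minutes


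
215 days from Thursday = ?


Start: Thursday (index 3)
(3 + 215) mod 7
= 218 mod 7
= 1
Index 1 → Tuesday

Tuesday


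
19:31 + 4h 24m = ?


23:55

Start: 1171 minutes from midnight
Add: 264 minutes
Total: 1435 minutes
Hours: 1435 ÷ 60 = 23 remainder 55


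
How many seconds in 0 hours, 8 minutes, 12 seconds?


Hours: 0 × 3600 = 0
Minutes: 8 × 60 = 480
Seconds: 12
Total = 0 + 480 + 12 = 492

492 seconds


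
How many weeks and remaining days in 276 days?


39 weeks 3 days

Weeks: 276 ÷ 7 = 39 remainder 3


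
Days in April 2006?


Month: April (month 4)
April has 30 days

30 days


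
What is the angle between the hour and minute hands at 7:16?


122.0°

Hour hand = 7×30 + 16×0.5 = 218.0°
Minute hand = 16×6 = 96°
Difference = |218.0 - 96| = 122.0°


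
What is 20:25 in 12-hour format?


8:25 PM

Hour: 20
20 - 12 = 8 → PM


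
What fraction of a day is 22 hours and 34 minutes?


Total minutes: 22×60 + 34 = 1354
Day = 24×60 = 1440 minutes
Fraction = 1354/1440 ≈ 0.9403
As a percentage: 1354/1440 × 100 ≈ 94.03%

0.9403 (94.03%)


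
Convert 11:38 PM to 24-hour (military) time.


23:38

Input: 11:38 PM
PM: 11 + 12 = 23


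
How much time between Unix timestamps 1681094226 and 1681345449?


251223 seconds (69.8 hours / 2.91 days)

Difference = 1681345449 - 1681094226 = 251223 seconds
In hours: 251223 / 3600 ≈ 69.8
In days: 251223 / 86400 ≈ 2.91


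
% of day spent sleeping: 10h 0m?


Time: 600 minutes
Day: 1440 minutes
Percentage = (600/1440) × 100 ≈ 41.7%

41.7%


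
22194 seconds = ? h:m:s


6h 9m 54s

Hours: 22194 ÷ 3600 = 6 remainder 594
Minutes: 594 ÷ 60 = 9 remainder 54
Seconds: 54


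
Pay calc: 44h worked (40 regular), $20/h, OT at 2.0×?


$960.00

Regular: 40h × $20 = $800.00
Overtime: 44 - 40 = 4h
OT pay: 4h × $20 × 2.0 = $160.00
Total = $800.00 + $160.00 = $960.00


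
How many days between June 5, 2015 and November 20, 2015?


From June 5, 2015 to November 20, 2015
Rest of June 2015: 30 - 5 = 25
Full months: July 31, August 31, September 30, October 31
Days into November 2015: 20
Total = 25 + 31 + 31 + 30 + 31 + 20 = 168 days

168 days


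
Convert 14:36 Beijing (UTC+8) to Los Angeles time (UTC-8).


Time difference = UTC-8 - UTC+8 = -16 hours
New hour = (14 -16) mod 24
= -2 mod 24 = 22
Minutes unchanged → 22:36; -2 < 0 → previous day

22:36 (previous day)


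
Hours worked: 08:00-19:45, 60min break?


10h 45m (645 minutes)

Total time = (19×60+45) - (8×60+0)
= 1185 - 480 = 705 min
Minus break: 705 - 60 = 645 min
= 10h 45m


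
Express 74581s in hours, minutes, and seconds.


Hours: 74581 ÷ 3600 = 20 remainder 2581
Minutes: 2581 ÷ 60 = 43 remainder 1
Seconds: 1

20h 43m 1s


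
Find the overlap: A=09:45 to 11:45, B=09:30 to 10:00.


15 minutes

Meeting A: 585-705 (in minutes from midnight)
Meeting B: 570-600
Overlap start = max(585, 570) = 585
Overlap end = min(705, 600) = 600
Overlap = max(0, 600 - 585) = 15 min


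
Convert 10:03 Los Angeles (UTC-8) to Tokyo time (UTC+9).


03:03 (next day)

Time difference = UTC+9 - UTC-8 = +17 hours
New hour = (10 + 17) mod 24
= 27 mod 24 = 3
Minutes unchanged → 03:03; 27 ≥ 24 → next day


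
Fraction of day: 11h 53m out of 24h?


0.4951 (49.51%)

Total minutes: 11×60 + 53 = 713
Day = 24×60 = 1440 minutes
Fraction = 713/1440 ≈ 0.4951
As a percentage: 713/1440 × 100 ≈ 49.51%


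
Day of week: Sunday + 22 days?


Start: Sunday (index 6)
(6 + 22) mod 7
= 28 mod 7
= 0
Index 0 → Monday

Monday


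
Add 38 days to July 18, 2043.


August 25, 2043

Start: July 18, 2043
Add 38 days
July 18 → August 1: 31 - 18 + 1 = 14 days (38 - 14 = 24 left)
August 1 + 24 = August 25, 2043


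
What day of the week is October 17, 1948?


Zeller's congruence:
q=17, m=10, k=48, j=19
h = (17 + ⌊13×11/5⌋ + 48 + ⌊48/4⌋ + ⌊19/4⌋ - 2×19) mod 7
= (17 + 28 + 48 + 12 + 4 - 38) mod 7
= 71 mod 7 = 1
h=1 → Sunday

Sunday


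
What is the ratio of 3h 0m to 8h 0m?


Duration 1: 180 minutes
Duration 2: 480 minutes
Ratio = 180:480
GCD = 60
Simplified = 3:8
As a decimal: 3/8 ≈ 0.38

3:8 (0.38)


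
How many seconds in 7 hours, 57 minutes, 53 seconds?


Hours: 7 × 3600 = 25200
Minutes: 57 × 60 = 3420
Seconds: 53
Total = 25200 + 3420 + 53 = 28673

28673 seconds


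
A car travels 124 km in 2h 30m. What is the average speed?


Distance: 124 km
Time: 2h 30m = 150 min = 150/60 = 5/2 hours
Speed = 124 ÷ (5/2) = 124 × 2 / 5 = 248/5 = 49.6 km/h

49.6 km/h


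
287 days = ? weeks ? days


41 weeks 0 days

Weeks: 287 ÷ 7 = 41 remainder 0


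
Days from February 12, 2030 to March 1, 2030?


17 days

From February 12, 2030 to March 1, 2030
Rest of February 2030: 28 - 12 = 16
Days into March 2030: 1
Total = 16 + 1 = 17 days


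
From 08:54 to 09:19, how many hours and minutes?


End time in minutes: 9×60 + 19 = 559
Start time in minutes: 8×60 + 54 = 534
Difference = 559 - 534 = 25 minutes
= 0 hours 25 minutes

0h 25m


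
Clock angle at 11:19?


Hour hand = 11×30 + 19×0.5 = 339.5°
Minute hand = 19×6 = 114°
Difference = |339.5 - 114| = 225.5°
Since > 180°: 360 - 225.5 = 134.5°

134.5°


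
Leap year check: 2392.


Yes

Rules: divisible by 4 AND (not by 100 OR by 400)
2392 ÷ 4 = 598 exactly → divisible by 4
2392 ÷ 100 = 23 remainder 92 → not divisible by 100
Divisible by 4 but not by 100 → leap year


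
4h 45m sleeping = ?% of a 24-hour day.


Time: 285 minutes
Day: 1440 minutes
Percentage = (285/1440) × 100 ≈ 19.8%

19.8%


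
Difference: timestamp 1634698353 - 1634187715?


510638 seconds (141.8 hours / 5.91 days)

Difference = 1634698353 - 1634187715 = 510638 seconds
In hours: 510638 / 3600 ≈ 141.8
In days: 510638 / 86400 ≈ 5.91


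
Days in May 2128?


Month: May (month 5)
May has 31 days

31 days


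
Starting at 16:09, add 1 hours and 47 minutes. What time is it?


17:56

Start: 969 minutes from midnight
Add: 107 minutes
Total: 1076 minutes
Hours: 1076 ÷ 60 = 17 remainder 56


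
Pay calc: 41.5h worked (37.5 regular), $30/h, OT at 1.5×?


Regular: 37.5h × $30 = $1125.00
Overtime: 41.5 - 37.5 = 4.0h
OT pay: 4.0h × $30 × 1.5 = $180.00
Total = $1125.00 + $180.00 = $1305.00

$1305.00


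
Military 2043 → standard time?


Hour: 20
20 - 12 = 8 → PM

8:43 PM


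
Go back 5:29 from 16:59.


11:30

Start: 1019 minutes from midnight
Subtract: 329 minutes
Remaining: 1019 - 329 = 690
Hours: 11, Minutes: 30


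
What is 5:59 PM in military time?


Input: 5:59 PM
PM: 5 + 12 = 17

17:59


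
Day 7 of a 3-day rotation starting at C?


Shift C

Shifts: A, B, C
Start: C (index 2)
Day 7: (2 + 7 - 1) mod 3
= 8 mod 3
= 2
Index 2 → shift C


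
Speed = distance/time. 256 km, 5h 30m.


46.5 km/h

Distance: 256 km
Time: 5h 30m = 330 min = 330/60 = 11/2 hours
Speed = 256 ÷ (11/2) = 256 × 2 / 11 = 512/11 ≈ 46.5 km/h


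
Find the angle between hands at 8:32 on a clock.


Hour hand = 8×30 + 32×0.5 = 256.0°
Minute hand = 32×6 = 192°
Difference = |256.0 - 192| = 64.0°

64.0°


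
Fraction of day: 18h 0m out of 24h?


Total minutes: 18×60 + 0 = 1080
Day = 24×60 = 1440 minutes
Fraction = 1080/1440 = 0.7500
As a percentage: 1080/1440 × 100 = 75.00%

0.7500 (75.00%)


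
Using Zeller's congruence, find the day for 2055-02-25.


Thursday

Zeller's congruence:
q=25, m=14, k=54, j=20
h = (25 + ⌊13×15/5⌋ + 54 + ⌊54/4⌋ + ⌊20/4⌋ - 2×20) mod 7
= (25 + 39 + 54 + 13 + 5 - 40) mod 7
= 96 mod 7 = 5
h=5 → Thursday


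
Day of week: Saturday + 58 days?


Monday

Start: Saturday (index 5)
(5 + 58) mod 7
= 63 mod 7
= 0
Index 0 → Monday


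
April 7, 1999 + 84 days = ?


Start: April 7, 1999
Add 84 days
April 7 → May 1: 30 - 7 + 1 = 24 days (84 - 24 = 60 left)
May 1 → June 1: 31 - 1 + 1 = 31 days (60 - 31 = 29 left)
June 1 + 29 = June 30, 1999

June 30, 1999


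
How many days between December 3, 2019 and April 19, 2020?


138 days

From December 3, 2019 to April 19, 2020
Rest of December 2019: 31 - 3 = 28
Full months: January 31, February 2020 29, March 31
Days into April 2020: 19
Total = 28 + 31 + 29 + 31 + 19 = 138 days


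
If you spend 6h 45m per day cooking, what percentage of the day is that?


Time: 405 minutes
Day: 1440 minutes
Percentage = (405/1440) × 100 ≈ 28.1%

28.1%


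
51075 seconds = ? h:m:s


14h 11m 15s

Hours: 51075 ÷ 3600 = 14 remainder 675
Minutes: 675 ÷ 60 = 11 remainder 15
Seconds: 15


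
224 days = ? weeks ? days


32 weeks 0 days

Weeks: 224 ÷ 7 = 32 remainder 0


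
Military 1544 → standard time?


Hour: 15
15 - 12 = 3 → PM

3:44 PM


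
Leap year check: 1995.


Rules: divisible by 4 AND (not by 100 OR by 400)
1995 ÷ 4 = 498 remainder 3 → not divisible by 4
Not divisible by 4 → not a leap year

No


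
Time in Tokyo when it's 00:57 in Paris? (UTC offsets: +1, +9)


08:57

Time difference = UTC+9 - UTC+1 = +8 hours
New hour = (0 + 8) mod 24
= 8 mod 24 = 8
Minutes unchanged → 08:57


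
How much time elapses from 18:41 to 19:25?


End time in minutes: 19×60 + 25 = 1165
Start time in minutes: 18×60 + 41 = 1121
Difference = 1165 - 1121 = 44 minutes
= 0 hours 44 minutes

0h 44m


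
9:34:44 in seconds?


34484 seconds

Hours: 9 × 3600 = 32400
Minutes: 34 × 60 = 2040
Seconds: 44
Total = 32400 + 2040 + 44 = 34484


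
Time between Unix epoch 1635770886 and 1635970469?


199583 seconds (55.4 hours / 2.31 days)

Difference = 1635970469 - 1635770886 = 199583 seconds
In hours: 199583 / 3600 ≈ 55.4
In days: 199583 / 86400 ≈ 2.31
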